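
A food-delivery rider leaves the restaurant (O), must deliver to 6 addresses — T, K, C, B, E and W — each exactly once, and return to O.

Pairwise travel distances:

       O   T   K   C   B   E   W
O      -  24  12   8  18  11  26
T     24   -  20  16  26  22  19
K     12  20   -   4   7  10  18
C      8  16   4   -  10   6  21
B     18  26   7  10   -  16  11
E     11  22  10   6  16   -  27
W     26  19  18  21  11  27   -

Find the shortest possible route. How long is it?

82 — the shortest possible round trip.

There are 360 distinct closed tours to check (reversals are equivalent).
O → T → K → C → B → E → W → O: 24+20+4+10+16+27+26 = 127
O → T → K → C → B → W → E → O: 24+20+4+10+11+27+11 = 107
O → T → K → C → E → B → W → O: 24+20+4+6+16+11+26 = 107
O → T → K → C → E → W → B → O: 24+20+4+6+27+11+18 = 110
O → T → K → C → W → B → E → O: 24+20+4+21+11+16+11 = 107
O → T → K → C → W → E → B → O: 24+20+4+21+27+16+18 = 130
O → T → K → B → C → E → W → O: 24+20+7+10+6+27+26 = 120
O → T → K → B → C → W → E → O: 24+20+7+10+21+27+11 = 120
… (352 more)
O → T → W → B → K → C → E → O: 24+19+11+7+4+6+11 = 82  ← best
The minimum is 82.
One optimal route: O → T → W → B → K → C → E → O (or its reverse).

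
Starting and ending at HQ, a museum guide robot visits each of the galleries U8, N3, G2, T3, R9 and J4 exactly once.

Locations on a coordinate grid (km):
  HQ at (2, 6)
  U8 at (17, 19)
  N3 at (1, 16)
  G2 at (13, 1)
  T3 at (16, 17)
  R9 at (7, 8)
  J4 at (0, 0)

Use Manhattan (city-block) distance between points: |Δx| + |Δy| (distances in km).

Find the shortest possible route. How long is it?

There are 360 distinct closed tours to check (reversals are equivalent).
HQ → U8 → N3 → G2 → T3 → R9 → J4 → HQ: 28+19+27+19+18+15+8 = 134
HQ → U8 → N3 → G2 → T3 → J4 → R9 → HQ: 28+19+27+19+33+15+7 = 148
HQ → U8 → N3 → G2 → R9 → T3 → J4 → HQ: 28+19+27+13+18+33+8 = 146
HQ → U8 → N3 → G2 → R9 → J4 → T3 → HQ: 28+19+27+13+15+33+25 = 160
HQ → U8 → N3 → G2 → J4 → T3 → R9 → HQ: 28+19+27+14+33+18+7 = 146
HQ → U8 → N3 → G2 → J4 → R9 → T3 → HQ: 28+19+27+14+15+18+25 = 146
HQ → U8 → N3 → T3 → G2 → R9 → J4 → HQ: 28+19+16+19+13+15+8 = 118
HQ → U8 → N3 → T3 → G2 → J4 → R9 → HQ: 28+19+16+19+14+15+7 = 118
… (352 more)
HQ → R9 → N3 → U8 → T3 → G2 → J4 → HQ: 7+14+19+3+19+14+8 = 84  ← best
The minimum is 84.
One optimal route: HQ → R9 → N3 → U8 → T3 → G2 → J4 → HQ (or its reverse).

Shortest round trip = 84 km.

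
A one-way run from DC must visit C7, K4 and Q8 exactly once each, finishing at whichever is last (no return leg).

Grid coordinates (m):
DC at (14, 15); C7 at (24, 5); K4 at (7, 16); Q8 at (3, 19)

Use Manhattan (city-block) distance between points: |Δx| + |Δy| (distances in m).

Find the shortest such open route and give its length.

There are 3! = 6 possible orderings.
DC→C7→K4→Q8: 20+28+7 = 55
DC→C7→Q8→K4: 20+35+7 = 62
DC→K4→C7→Q8: 8+28+35 = 71
DC→K4→Q8→C7: 8+7+35 = 50
DC→Q8→C7→K4: 15+35+28 = 78
DC→Q8→K4→C7: 15+7+28 = 50
The minimum is 50.
One shortest path: DC → K4 → Q8 → C7.

50 m — the minimum one-way total.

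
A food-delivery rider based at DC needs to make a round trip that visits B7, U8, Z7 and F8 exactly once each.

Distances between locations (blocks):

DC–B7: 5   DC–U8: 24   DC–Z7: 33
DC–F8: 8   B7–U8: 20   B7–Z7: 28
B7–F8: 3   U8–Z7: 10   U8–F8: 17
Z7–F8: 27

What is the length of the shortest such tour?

DC - B7 - U8 - Z7 - F8 - DC: 5+20+10+27+8 = 70
DC - B7 - U8 - F8 - Z7 - DC: 5+20+17+27+33 = 102
DC - B7 - Z7 - U8 - F8 - DC: 5+28+10+17+8 = 68
DC - B7 - Z7 - F8 - U8 - DC: 5+28+27+17+24 = 101
DC - B7 - F8 - U8 - Z7 - DC: 5+3+17+10+33 = 68
DC - B7 - F8 - Z7 - U8 - DC: 5+3+27+10+24 = 69
DC - U8 - B7 - Z7 - F8 - DC: 24+20+28+27+8 = 107
DC - U8 - B7 - F8 - Z7 - DC: 24+20+3+27+33 = 107
DC - U8 - Z7 - B7 - F8 - DC: 24+10+28+3+8 = 73
DC - U8 - F8 - B7 - Z7 - DC: 24+17+3+28+33 = 105
DC - Z7 - B7 - U8 - F8 - DC: 33+28+20+17+8 = 106
DC - Z7 - U8 - B7 - F8 - DC: 33+10+20+3+8 = 74
The minimum is 68.
One optimal route: DC → B7 → Z7 → U8 → F8 → DC (or its reverse).

Minimum total distance: 68 blocks.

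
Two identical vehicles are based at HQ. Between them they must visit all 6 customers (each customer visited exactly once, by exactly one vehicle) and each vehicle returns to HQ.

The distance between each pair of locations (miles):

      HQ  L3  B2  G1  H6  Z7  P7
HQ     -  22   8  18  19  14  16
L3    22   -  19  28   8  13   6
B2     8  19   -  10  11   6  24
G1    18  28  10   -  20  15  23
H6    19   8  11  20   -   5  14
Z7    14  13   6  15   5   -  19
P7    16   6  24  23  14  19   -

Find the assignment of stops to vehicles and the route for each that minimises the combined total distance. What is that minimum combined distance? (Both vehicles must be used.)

84 miles — the smallest possible combined total.

Check every non-empty split of the stops between the two vehicles; for each half take its own optimal tour:
  {L3} + {B2, G1, H6, Z7, P7}: 44 + 68 = 112
  {B2} + {L3, G1, H6, Z7, P7}: 16 + 68 = 84
  {L3, B2} + {G1, H6, Z7, P7}: 49 + 68 = 117
  {G1} + {L3, B2, H6, Z7, P7}: 36 + 49 = 85
  {L3, G1} + {B2, H6, Z7, P7}: 68 + 49 = 117
  {B2, G1} + {L3, H6, Z7, P7}: 36 + 49 = 85
  … (31 splits in total)
Best: vehicle 1 HQ → B2 → HQ = 16; vehicle 2 HQ → G1 → Z7 → H6 → L3 → P7 → HQ = 68; combined 84.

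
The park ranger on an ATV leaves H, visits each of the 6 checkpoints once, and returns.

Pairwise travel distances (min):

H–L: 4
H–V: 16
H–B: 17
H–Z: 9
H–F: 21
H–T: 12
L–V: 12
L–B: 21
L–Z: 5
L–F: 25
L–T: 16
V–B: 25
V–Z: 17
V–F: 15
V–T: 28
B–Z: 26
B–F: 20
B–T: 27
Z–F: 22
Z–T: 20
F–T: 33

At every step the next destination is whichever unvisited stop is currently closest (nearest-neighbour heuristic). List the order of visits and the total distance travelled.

100 min along H → L → Z → V → F → B → T → H.

H → [L:4 / Z:9 / T:12 / V:16 / B:17 / F:21] → L (4)
L → [Z:5 / V:12 / T:16 / B:21 / F:25] → Z (5)
Z → [V:17 / T:20 / F:22 / B:26] → V (17)
V → [F:15 / B:25 / T:28] → F (15)
F → [B:20 / T:33] → B (20)
B → [T:27] → T (27)
Return T→H: 12.
Total = 4 + 5 + 17 + 15 + 20 + 27 + 12 = 100.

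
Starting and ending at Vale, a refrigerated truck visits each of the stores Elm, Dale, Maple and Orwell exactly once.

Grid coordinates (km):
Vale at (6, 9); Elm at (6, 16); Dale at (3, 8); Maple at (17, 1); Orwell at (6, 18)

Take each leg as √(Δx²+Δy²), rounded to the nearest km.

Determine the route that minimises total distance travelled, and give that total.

Vale - Elm - Dale - Maple - Orwell - Vale: 7+9+16+20+9 = 61
Vale - Elm - Dale - Orwell - Maple - Vale: 7+9+10+20+14 = 60
Vale - Elm - Maple - Dale - Orwell - Vale: 7+19+16+10+9 = 61
Vale - Elm - Maple - Orwell - Dale - Vale: 7+19+20+10+3 = 59
Vale - Elm - Orwell - Dale - Maple - Vale: 7+2+10+16+14 = 49
Vale - Elm - Orwell - Maple - Dale - Vale: 7+2+20+16+3 = 48
Vale - Dale - Elm - Maple - Orwell - Vale: 3+9+19+20+9 = 60
Vale - Dale - Elm - Orwell - Maple - Vale: 3+9+2+20+14 = 48
Vale - Dale - Maple - Elm - Orwell - Vale: 3+16+19+2+9 = 49
Vale - Dale - Orwell - Elm - Maple - Vale: 3+10+2+19+14 = 48
Vale - Maple - Elm - Dale - Orwell - Vale: 14+19+9+10+9 = 61
Vale - Maple - Dale - Elm - Orwell - Vale: 14+16+9+2+9 = 50
The minimum is 48.
One optimal route: Vale → Elm → Orwell → Maple → Dale → Vale (or its reverse).

Shortest round trip = 48 km.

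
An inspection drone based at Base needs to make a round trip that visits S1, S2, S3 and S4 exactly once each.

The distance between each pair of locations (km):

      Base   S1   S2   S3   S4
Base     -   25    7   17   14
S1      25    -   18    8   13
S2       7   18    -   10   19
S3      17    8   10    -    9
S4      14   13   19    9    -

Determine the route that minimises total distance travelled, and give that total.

Shortest round trip = 52 km.

With 4 stops there are 4!/2 = 12 distinct round trips (a route and its reverse cost the same).
Base → S1 → S2 → S3 → S4 → Base: 25+18+10+9+14 = 76
Base → S1 → S2 → S4 → S3 → Base: 25+18+19+9+17 = 88
Base → S1 → S3 → S2 → S4 → Base: 25+8+10+19+14 = 76
Base → S1 → S3 → S4 → S2 → Base: 25+8+9+19+7 = 68
Base → S1 → S4 → S2 → S3 → Base: 25+13+19+10+17 = 84
Base → S1 → S4 → S3 → S2 → Base: 25+13+9+10+7 = 64
Base → S2 → S1 → S3 → S4 → Base: 7+18+8+9+14 = 56
Base → S2 → S1 → S4 → S3 → Base: 7+18+13+9+17 = 64
Base → S2 → S3 → S1 → S4 → Base: 7+10+8+13+14 = 52
Base → S2 → S4 → S1 → S3 → Base: 7+19+13+8+17 = 64
Base → S3 → S1 → S2 → S4 → Base: 17+8+18+19+14 = 76
Base → S3 → S2 → S1 → S4 → Base: 17+10+18+13+14 = 72
The minimum is 52.
One optimal route: Base → S2 → S3 → S1 → S4 → Base (or its reverse).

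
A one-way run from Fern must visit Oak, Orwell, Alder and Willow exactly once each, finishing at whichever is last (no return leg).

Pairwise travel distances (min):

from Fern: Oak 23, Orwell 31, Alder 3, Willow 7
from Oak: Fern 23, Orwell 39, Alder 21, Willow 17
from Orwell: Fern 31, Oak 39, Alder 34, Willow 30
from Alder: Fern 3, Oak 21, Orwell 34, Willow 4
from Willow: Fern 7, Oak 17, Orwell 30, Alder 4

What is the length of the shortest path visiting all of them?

There are 4! = 24 possible orderings.
Fern → Oak → Orwell → Alder → Willow: 23+39+34+4 = 100
Fern → Oak → Orwell → Willow → Alder: 23+39+30+4 = 96
Fern → Oak → Alder → Orwell → Willow: 23+21+34+30 = 108
Fern → Oak → Alder → Willow → Orwell: 23+21+4+30 = 78
Fern → Oak → Willow → Orwell → Alder: 23+17+30+34 = 104
Fern → Oak → Willow → Alder → Orwell: 23+17+4+34 = 78
Fern → Orwell → Oak → Alder → Willow: 31+39+21+4 = 95
Fern → Orwell → Oak → Willow → Alder: 31+39+17+4 = 91
Fern → Orwell → Alder → Oak → Willow: 31+34+21+17 = 103
Fern → Orwell → Alder → Willow → Oak: 31+34+4+17 = 86
Fern → Orwell → Willow → Oak → Alder: 31+30+17+21 = 99
Fern → Orwell → Willow → Alder → Oak: 31+30+4+21 = 86
Fern → Alder → Oak → Orwell → Willow: 3+21+39+30 = 93
Fern → Alder → Oak → Willow → Orwell: 3+21+17+30 = 71
… (10 more)
Fern → Alder → Willow → Oak → Orwell: 3+4+17+39 = 63  ← best
The minimum is 63.
One shortest path: Fern → Alder → Willow → Oak → Orwell.

Shortest open route: 63 min.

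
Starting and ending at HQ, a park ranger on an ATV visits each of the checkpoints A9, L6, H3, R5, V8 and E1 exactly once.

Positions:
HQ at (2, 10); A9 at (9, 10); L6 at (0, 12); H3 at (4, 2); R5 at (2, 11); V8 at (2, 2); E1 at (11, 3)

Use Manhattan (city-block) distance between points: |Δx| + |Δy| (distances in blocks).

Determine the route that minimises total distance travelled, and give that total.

With 6 stops there are 6!/2 = 360 distinct round trips (a route and its reverse cost the same).
HQ → A9 → L6 → H3 → R5 → V8 → E1 → HQ: 7+11+14+11+9+10+16 = 78
HQ → A9 → L6 → H3 → R5 → E1 → V8 → HQ: 7+11+14+11+17+10+8 = 78
HQ → A9 → L6 → H3 → V8 → R5 → E1 → HQ: 7+11+14+2+9+17+16 = 76
HQ → A9 → L6 → H3 → V8 → E1 → R5 → HQ: 7+11+14+2+10+17+1 = 62
HQ → A9 → L6 → H3 → E1 → R5 → V8 → HQ: 7+11+14+8+17+9+8 = 74
HQ → A9 → L6 → H3 → E1 → V8 → R5 → HQ: 7+11+14+8+10+9+1 = 60
HQ → A9 → L6 → R5 → H3 → V8 → E1 → HQ: 7+11+3+11+2+10+16 = 60
HQ → A9 → L6 → R5 → H3 → E1 → V8 → HQ: 7+11+3+11+8+10+8 = 58
… (352 more)
HQ → A9 → E1 → H3 → V8 → L6 → R5 → HQ: 7+9+8+2+12+3+1 = 42  ← best
The minimum is 42.
One optimal route: HQ → A9 → E1 → H3 → V8 → L6 → R5 → HQ (or its reverse).

42 blocks — the shortest possible round trip.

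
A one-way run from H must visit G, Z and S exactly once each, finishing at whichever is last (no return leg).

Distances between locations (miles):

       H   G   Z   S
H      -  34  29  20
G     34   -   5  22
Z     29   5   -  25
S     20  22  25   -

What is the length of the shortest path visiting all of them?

Shortest open route: 47 miles.

There are 3! = 6 possible orderings.
H - G - Z - S: 34+5+25 = 64
H - G - S - Z: 34+22+25 = 81
H - Z - G - S: 29+5+22 = 56
H - Z - S - G: 29+25+22 = 76
H - S - G - Z: 20+22+5 = 47
H - S - Z - G: 20+25+5 = 50
The minimum is 47.
One shortest path: H → S → G → Z.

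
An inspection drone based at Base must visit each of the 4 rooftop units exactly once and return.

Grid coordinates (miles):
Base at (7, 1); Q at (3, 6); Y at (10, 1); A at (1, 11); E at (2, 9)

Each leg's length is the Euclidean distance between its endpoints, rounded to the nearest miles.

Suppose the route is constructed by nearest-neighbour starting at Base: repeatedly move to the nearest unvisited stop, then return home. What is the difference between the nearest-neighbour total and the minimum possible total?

From Base: Y=3, Q=6, E=9, A=12 → choose Y (3).
From Y: Q=9, E=11, A=13 → choose Q (9).
From Q: E=3, A=5 → choose E (3).
From E: A=2 → choose A (2).
NN route Base → Y → Q → E → A → Base costs 29.
Optimal: Base → Q → A → E → Y → Base costs 27 (by enumerating all 12 distinct tours).
Excess = 29 − 27 = 2.

2 miles longer than the optimal tour.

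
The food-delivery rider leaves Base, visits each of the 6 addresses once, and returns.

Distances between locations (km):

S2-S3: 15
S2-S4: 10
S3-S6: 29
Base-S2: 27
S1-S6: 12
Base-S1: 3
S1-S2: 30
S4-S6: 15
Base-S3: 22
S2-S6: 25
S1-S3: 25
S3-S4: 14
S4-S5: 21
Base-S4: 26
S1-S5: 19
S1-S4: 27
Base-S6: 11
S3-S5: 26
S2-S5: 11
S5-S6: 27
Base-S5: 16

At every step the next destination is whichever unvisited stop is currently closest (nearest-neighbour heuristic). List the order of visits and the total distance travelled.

Nearest-neighbour total = 99 km; route Base → S1 → S6 → S4 → S2 → S5 → S3 → Base.

At Base the remaining stops are S1 3, S6 11, S5 16, S3 22, S4 26, S2 27; go to S1.
At S1 the remaining stops are S6 12, S5 19, S3 25, S4 27, S2 30; go to S6.
At S6 the remaining stops are S4 15, S2 25, S5 27, S3 29; go to S4.
At S4 the remaining stops are S2 10, S3 14, S5 21; go to S2.
At S2 the remaining stops are S5 11, S3 15; go to S5.
At S5 the remaining stops are S3 26; go to S3.
Return S3→Base: 22.
Total = 3 + 12 + 15 + 10 + 11 + 26 + 22 = 99.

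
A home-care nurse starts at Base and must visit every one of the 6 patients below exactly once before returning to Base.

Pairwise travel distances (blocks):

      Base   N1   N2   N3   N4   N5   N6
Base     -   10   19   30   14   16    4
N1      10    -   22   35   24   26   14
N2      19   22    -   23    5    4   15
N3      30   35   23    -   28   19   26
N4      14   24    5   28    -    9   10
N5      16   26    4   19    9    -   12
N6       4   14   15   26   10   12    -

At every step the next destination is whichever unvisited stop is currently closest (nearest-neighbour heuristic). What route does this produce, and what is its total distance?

Nearest-neighbour total = 87 blocks; route Base → N6 → N4 → N2 → N5 → N3 → N1 → Base.

At Base the remaining stops are N6 4, N1 10, N4 14, N5 16, N2 19, N3 30; go to N6.
At N6 the remaining stops are N4 10, N5 12, N1 14, N2 15, N3 26; go to N4.
At N4 the remaining stops are N2 5, N5 9, N1 24, N3 28; go to N2.
At N2 the remaining stops are N5 4, N1 22, N3 23; go to N5.
At N5 the remaining stops are N3 19, N1 26; go to N3.
At N3 the remaining stops are N1 35; go to N1.
Return N1→Base: 10.
Total = 4 + 10 + 5 + 4 + 19 + 35 + 10 = 87.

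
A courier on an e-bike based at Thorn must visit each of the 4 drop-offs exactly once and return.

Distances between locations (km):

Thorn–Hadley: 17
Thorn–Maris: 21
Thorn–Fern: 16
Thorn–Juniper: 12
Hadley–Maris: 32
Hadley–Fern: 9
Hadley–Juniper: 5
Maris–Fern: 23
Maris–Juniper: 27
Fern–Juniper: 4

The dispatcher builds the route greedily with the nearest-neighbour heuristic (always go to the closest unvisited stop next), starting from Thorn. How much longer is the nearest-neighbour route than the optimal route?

Thorn: Juniper=12, Fern=16, Hadley=17, Maris=21 ⇒ Juniper
Juniper: Fern=4, Hadley=5, Maris=27 ⇒ Fern
Fern: Hadley=9, Maris=23 ⇒ Hadley
Hadley: Maris=32 ⇒ Maris
NN route Thorn → Juniper → Fern → Hadley → Maris → Thorn costs 78.
Optimal: Thorn → Hadley → Juniper → Fern → Maris → Thorn costs 70 (by enumerating all 12 distinct tours).
Excess = 78 − 70 = 8.

8 km longer than the optimal tour.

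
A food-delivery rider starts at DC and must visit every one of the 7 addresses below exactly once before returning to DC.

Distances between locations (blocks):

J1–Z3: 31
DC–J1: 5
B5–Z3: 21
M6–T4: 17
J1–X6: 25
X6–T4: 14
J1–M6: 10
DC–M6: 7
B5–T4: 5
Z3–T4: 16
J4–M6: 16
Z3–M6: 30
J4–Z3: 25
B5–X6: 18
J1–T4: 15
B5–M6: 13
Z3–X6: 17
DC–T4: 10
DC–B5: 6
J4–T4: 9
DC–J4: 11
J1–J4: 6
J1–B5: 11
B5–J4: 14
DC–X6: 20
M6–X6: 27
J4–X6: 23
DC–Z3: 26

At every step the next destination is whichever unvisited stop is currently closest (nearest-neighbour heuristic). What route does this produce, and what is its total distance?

Nearest-neighbour total = 108 blocks; route DC → J1 → J4 → T4 → B5 → M6 → X6 → Z3 → DC.

DC → [J1:5 / B5:6 / M6:7 / T4:10 / J4:11 / X6:20 / Z3:26] → J1 (5)
J1 → [J4:6 / M6:10 / B5:11 / T4:15 / X6:25 / Z3:31] → J4 (6)
J4 → [T4:9 / B5:14 / M6:16 / X6:23 / Z3:25] → T4 (9)
T4 → [B5:5 / X6:14 / Z3:16 / M6:17] → B5 (5)
B5 → [M6:13 / X6:18 / Z3:21] → M6 (13)
M6 → [X6:27 / Z3:30] → X6 (27)
X6 → [Z3:17] → Z3 (17)
Return Z3→DC: 26.
Total = 5 + 6 + 9 + 5 + 13 + 27 + 17 + 26 = 108.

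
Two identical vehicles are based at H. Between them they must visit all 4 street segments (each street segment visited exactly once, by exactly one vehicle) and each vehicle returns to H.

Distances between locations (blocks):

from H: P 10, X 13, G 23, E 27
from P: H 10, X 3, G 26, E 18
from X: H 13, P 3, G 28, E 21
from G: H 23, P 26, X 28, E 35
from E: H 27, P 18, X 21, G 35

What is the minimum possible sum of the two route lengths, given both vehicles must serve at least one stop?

There are 2^3 − 1 = 7 ways to divide the 4 stops into two non-empty groups. For each, the best each vehicle can do is its own shortest tour through its group:
  {P} + {X, G, E}: 20 + 92 = 112
  {X} + {P, G, E}: 26 + 86 = 112
  {P, X} + {G, E}: 26 + 85 = 111
  {G} + {P, X, E}: 46 + 61 = 107
  {P, G} + {X, E}: 59 + 61 = 120
  {X, G} + {P, E}: 64 + 55 = 119
  … (7 splits in total)
Best: vehicle 1 H → G → H = 46; vehicle 2 H → P → X → E → H = 61; combined 107.

107 blocks — the smallest possible combined total.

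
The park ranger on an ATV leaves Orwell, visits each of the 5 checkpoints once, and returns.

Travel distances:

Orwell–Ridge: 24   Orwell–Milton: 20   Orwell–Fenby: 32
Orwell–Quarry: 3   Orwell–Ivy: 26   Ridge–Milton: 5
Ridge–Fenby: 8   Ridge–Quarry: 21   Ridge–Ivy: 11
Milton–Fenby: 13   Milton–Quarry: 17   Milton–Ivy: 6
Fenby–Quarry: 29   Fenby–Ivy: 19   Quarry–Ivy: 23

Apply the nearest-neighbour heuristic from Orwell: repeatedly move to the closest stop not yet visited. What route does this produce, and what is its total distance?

From Orwell: distances to unvisited — Quarry=3, Milton=20, Ridge=24, Ivy=26, Fenby=32. Nearest is Quarry (3).
From Quarry: distances to unvisited — Milton=17, Ridge=21, Ivy=23, Fenby=29. Nearest is Milton (17).
From Milton: distances to unvisited — Ridge=5, Ivy=6, Fenby=13. Nearest is Ridge (5).
From Ridge: distances to unvisited — Fenby=8, Ivy=11. Nearest is Fenby (8).
From Fenby: distances to unvisited — Ivy=19. Nearest is Ivy (19).
Return Ivy→Orwell: 26.
Total = 3 + 17 + 5 + 8 + 19 + 26 = 78.

78 along Orwell → Quarry → Milton → Ridge → Fenby → Ivy → Orwell.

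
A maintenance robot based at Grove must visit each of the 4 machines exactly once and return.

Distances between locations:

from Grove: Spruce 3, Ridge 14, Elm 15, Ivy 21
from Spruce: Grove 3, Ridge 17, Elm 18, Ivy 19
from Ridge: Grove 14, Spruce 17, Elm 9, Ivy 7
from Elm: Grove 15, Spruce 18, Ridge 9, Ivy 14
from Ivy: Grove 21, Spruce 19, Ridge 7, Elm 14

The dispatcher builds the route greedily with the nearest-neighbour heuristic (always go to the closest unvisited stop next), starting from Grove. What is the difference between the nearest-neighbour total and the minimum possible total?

From Grove: Spruce=3, Ridge=14, Elm=15, Ivy=21 → choose Spruce (3).
From Spruce: Ridge=17, Elm=18, Ivy=19 → choose Ridge (17).
From Ridge: Ivy=7, Elm=9 → choose Ivy (7).
From Ivy: Elm=14 → choose Elm (14).
NN route Grove → Spruce → Ridge → Ivy → Elm → Grove costs 56.
Optimal: Grove → Spruce → Ivy → Ridge → Elm → Grove costs 53 (by enumerating all 12 distinct tours).
Excess = 56 − 53 = 3.

The nearest-neighbour route is 3 longer than optimal.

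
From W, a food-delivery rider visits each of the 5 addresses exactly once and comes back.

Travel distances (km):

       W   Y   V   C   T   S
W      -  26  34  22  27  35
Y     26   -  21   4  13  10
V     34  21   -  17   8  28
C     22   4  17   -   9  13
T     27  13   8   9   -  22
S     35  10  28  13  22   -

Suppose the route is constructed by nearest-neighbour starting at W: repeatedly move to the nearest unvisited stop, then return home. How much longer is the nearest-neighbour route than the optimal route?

W: C=22, Y=26, T=27, V=34, S=35 ⇒ C
C: Y=4, T=9, S=13, V=17 ⇒ Y
Y: S=10, T=13, V=21 ⇒ S
S: T=22, V=28 ⇒ T
T: V=8 ⇒ V
NN route W → C → Y → S → T → V → W costs 100.
Optimal: W → C → Y → S → V → T → W costs 99 (by enumerating all 60 distinct tours).
Excess = 100 − 99 = 1.

The nearest-neighbour route is 1 km longer than optimal.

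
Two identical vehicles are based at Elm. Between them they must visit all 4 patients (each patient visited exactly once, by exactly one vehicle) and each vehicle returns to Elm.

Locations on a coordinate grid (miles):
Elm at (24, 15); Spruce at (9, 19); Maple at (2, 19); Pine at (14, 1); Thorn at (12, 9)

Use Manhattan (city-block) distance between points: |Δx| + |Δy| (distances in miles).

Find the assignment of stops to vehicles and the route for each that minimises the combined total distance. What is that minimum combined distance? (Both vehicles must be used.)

Try each way of splitting the stops between the two vehicles (each non-empty) and, for each split, find the best tour for each vehicle:
  {Spruce} + {Maple, Pine, Thorn}: 38 + 80 = 118
  {Maple} + {Spruce, Pine, Thorn}: 52 + 66 = 118
  {Spruce, Maple} + {Pine, Thorn}: 52 + 52 = 104
  {Pine} + {Spruce, Maple, Thorn}: 48 + 64 = 112
  {Spruce, Pine} + {Maple, Thorn}: 66 + 64 = 130
  {Maple, Pine} + {Spruce, Thorn}: 80 + 50 = 130
  … (7 splits in total)
Best: vehicle 1 Elm → Spruce → Maple → Elm = 52; vehicle 2 Elm → Pine → Thorn → Elm = 52; combined 104.

104 miles — the smallest possible combined total.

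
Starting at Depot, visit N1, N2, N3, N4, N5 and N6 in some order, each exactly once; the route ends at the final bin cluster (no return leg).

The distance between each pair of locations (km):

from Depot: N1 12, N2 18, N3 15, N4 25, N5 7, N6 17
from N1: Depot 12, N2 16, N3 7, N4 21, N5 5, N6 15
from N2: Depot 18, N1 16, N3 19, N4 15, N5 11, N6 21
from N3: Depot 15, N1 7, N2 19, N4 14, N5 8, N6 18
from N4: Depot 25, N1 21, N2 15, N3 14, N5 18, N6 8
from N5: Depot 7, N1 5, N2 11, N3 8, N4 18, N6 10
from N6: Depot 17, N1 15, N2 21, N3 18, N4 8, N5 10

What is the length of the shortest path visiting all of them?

Minimum one-way distance = 60 km.

There are 6! = 720 possible orderings.
Depot - N1 - N2 - N3 - N4 - N5 - N6: 12+16+19+14+18+10 = 89
Depot - N1 - N2 - N3 - N4 - N6 - N5: 12+16+19+14+8+10 = 79
Depot - N1 - N2 - N3 - N5 - N4 - N6: 12+16+19+8+18+8 = 81
Depot - N1 - N2 - N3 - N5 - N6 - N4: 12+16+19+8+10+8 = 73
Depot - N1 - N2 - N3 - N6 - N4 - N5: 12+16+19+18+8+18 = 91
Depot - N1 - N2 - N3 - N6 - N5 - N4: 12+16+19+18+10+18 = 93
Depot - N1 - N2 - N4 - N3 - N5 - N6: 12+16+15+14+8+10 = 75
Depot - N1 - N2 - N4 - N3 - N6 - N5: 12+16+15+14+18+10 = 85
… (712 more)
Depot - N1 - N3 - N5 - N6 - N4 - N2: 12+7+8+10+8+15 = 60  ← best
The minimum is 60.
One shortest path: Depot → N1 → N3 → N5 → N6 → N4 → N2.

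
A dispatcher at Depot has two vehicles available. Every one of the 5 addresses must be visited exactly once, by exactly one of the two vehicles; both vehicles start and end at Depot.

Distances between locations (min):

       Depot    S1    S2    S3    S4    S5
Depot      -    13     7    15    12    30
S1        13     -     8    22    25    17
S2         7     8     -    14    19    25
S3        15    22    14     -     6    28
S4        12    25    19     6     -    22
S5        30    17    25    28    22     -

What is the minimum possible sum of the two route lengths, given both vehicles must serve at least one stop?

87 min — the smallest possible combined total.

Check every non-empty split of the stops between the two vehicles; for each half take its own optimal tour:
  {S1} + {S2, S3, S4, S5}: 26 + 75 = 101
  {S2} + {S1, S3, S4, S5}: 14 + 73 = 87
  {S1, S2} + {S3, S4, S5}: 28 + 73 = 101
  {S3} + {S1, S2, S4, S5}: 30 + 66 = 96
  {S1, S3} + {S2, S4, S5}: 50 + 66 = 116
  {S2, S3} + {S1, S4, S5}: 36 + 64 = 100
  … (15 splits in total)
Best: vehicle 1 Depot → S2 → Depot = 14; vehicle 2 Depot → S1 → S5 → S4 → S3 → Depot = 73; combined 87.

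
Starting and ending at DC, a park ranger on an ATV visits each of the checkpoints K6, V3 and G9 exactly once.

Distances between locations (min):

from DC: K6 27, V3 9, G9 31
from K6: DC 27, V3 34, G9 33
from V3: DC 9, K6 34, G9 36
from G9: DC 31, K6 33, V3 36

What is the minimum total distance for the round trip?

There are 3 distinct closed tours to check (reversals are equivalent).
DC-K6-V3-G9-DC: 27+34+36+31 = 128
DC-K6-G9-V3-DC: 27+33+36+9 = 105
DC-V3-K6-G9-DC: 9+34+33+31 = 107
The minimum is 105.
One optimal route: DC → K6 → G9 → V3 → DC (or its reverse).

Shortest round trip = 105 min.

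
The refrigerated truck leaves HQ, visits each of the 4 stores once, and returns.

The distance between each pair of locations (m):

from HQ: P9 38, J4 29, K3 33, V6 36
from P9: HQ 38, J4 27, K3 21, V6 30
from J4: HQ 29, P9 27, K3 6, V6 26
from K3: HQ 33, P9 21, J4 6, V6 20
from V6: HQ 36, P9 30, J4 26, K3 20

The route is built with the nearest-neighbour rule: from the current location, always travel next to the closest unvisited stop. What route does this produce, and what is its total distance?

At HQ the remaining stops are J4 29, K3 33, V6 36, P9 38; go to J4.
At J4 the remaining stops are K3 6, V6 26, P9 27; go to K3.
At K3 the remaining stops are V6 20, P9 21; go to V6.
At V6 the remaining stops are P9 30; go to P9.
Return P9→HQ: 38.
Total = 29 + 6 + 20 + 30 + 38 = 123.

Nearest-neighbour total = 123 m; route HQ → J4 → K3 → V6 → P9 → HQ.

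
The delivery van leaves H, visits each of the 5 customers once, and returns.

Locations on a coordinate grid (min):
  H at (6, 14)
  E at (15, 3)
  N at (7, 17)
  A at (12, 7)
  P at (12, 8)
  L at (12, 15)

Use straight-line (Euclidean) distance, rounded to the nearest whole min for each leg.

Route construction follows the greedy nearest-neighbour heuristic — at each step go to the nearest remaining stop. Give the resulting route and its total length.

Nearest-neighbour total = 35 min; route H → N → L → P → A → E → H.

At H the remaining stops are N 3, L 6, P 8, A 9, E 14; go to N.
At N the remaining stops are L 5, P 10, A 11, E 16; go to L.
At L the remaining stops are P 7, A 8, E 12; go to P.
At P the remaining stops are A 1, E 6; go to A.
At A the remaining stops are E 5; go to E.
Return E→H: 14.
Total = 3 + 5 + 7 + 1 + 5 + 14 = 35.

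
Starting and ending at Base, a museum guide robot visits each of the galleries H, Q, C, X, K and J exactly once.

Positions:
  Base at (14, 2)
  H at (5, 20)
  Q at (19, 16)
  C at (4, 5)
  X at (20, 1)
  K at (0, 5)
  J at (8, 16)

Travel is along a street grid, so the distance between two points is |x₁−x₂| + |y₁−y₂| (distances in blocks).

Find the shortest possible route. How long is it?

There are 360 distinct closed tours to check (reversals are equivalent).
Base-H-Q-C-X-K-J-Base: 27+18+26+20+24+19+20 = 154
Base-H-Q-C-X-J-K-Base: 27+18+26+20+27+19+17 = 154
Base-H-Q-C-K-X-J-Base: 27+18+26+4+24+27+20 = 146
Base-H-Q-C-K-J-X-Base: 27+18+26+4+19+27+7 = 128
Base-H-Q-C-J-X-K-Base: 27+18+26+15+27+24+17 = 154
Base-H-Q-C-J-K-X-Base: 27+18+26+15+19+24+7 = 136
Base-H-Q-X-C-K-J-Base: 27+18+16+20+4+19+20 = 124
Base-H-Q-X-C-J-K-Base: 27+18+16+20+15+19+17 = 132
… (352 more)
Base-C-K-H-J-Q-X-Base: 13+4+20+7+11+16+7 = 78  ← best
The minimum is 78.
One optimal route: Base → C → K → H → J → Q → X → Base (or its reverse).

78 blocks — the shortest possible round trip.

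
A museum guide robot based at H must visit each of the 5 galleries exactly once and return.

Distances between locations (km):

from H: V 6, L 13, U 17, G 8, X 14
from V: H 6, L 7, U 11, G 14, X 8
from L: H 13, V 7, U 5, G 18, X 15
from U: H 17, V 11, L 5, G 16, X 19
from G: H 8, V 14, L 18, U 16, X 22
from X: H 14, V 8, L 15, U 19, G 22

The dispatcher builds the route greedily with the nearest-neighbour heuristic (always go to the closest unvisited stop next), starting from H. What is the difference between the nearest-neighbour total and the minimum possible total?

H: V=6, G=8, L=13, X=14, U=17 ⇒ V
V: L=7, X=8, U=11, G=14 ⇒ L
L: U=5, X=15, G=18 ⇒ U
U: G=16, X=19 ⇒ G
G: X=22 ⇒ X
NN route H → V → L → U → G → X → H costs 70.
Optimal: H → V → X → L → U → G → H costs 58 (by enumerating all 60 distinct tours).
Excess = 70 − 58 = 12.

Excess over optimum: 12 km.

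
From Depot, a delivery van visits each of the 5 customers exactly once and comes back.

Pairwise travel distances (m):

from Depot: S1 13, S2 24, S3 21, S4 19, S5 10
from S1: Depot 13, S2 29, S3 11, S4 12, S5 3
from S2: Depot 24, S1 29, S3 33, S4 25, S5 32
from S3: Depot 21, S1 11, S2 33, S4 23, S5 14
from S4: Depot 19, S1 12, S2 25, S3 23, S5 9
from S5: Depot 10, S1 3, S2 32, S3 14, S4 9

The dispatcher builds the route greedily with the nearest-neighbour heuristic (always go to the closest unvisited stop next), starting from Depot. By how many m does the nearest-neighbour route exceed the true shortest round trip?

From Depot: S5=10, S1=13, S4=19, S3=21, S2=24 → choose S5 (10).
From S5: S1=3, S4=9, S3=14, S2=32 → choose S1 (3).
From S1: S3=11, S4=12, S2=29 → choose S3 (11).
From S3: S4=23, S2=33 → choose S4 (23).
From S4: S2=25 → choose S2 (25).
NN route Depot → S5 → S1 → S3 → S4 → S2 → Depot costs 96.
Optimal: Depot → S2 → S4 → S5 → S1 → S3 → Depot costs 93 (by enumerating all 60 distinct tours).
Excess = 96 − 93 = 3.

The nearest-neighbour route is 3 m longer than optimal.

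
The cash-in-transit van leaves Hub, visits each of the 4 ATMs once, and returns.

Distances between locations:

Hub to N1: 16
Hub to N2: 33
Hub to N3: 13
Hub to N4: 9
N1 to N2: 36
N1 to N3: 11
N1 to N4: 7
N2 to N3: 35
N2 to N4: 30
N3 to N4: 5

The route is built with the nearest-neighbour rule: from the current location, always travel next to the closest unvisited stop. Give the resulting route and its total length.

Total distance 94 via the nearest-neighbour route Hub → N4 → N3 → N1 → N2 → Hub.

At Hub the remaining stops are N4 9, N3 13, N1 16, N2 33; go to N4.
At N4 the remaining stops are N3 5, N1 7, N2 30; go to N3.
At N3 the remaining stops are N1 11, N2 35; go to N1.
At N1 the remaining stops are N2 36; go to N2.
Return N2→Hub: 33.
Total = 9 + 5 + 11 + 36 + 33 = 94.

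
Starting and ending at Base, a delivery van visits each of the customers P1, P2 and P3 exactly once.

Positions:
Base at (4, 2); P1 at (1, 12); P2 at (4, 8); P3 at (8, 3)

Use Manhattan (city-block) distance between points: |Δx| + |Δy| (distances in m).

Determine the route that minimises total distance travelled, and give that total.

Minimum total distance: 34 m.

There are 3 distinct closed tours to check (reversals are equivalent).
Base - P1 - P2 - P3 - Base: 13+7+9+5 = 34
Base - P1 - P3 - P2 - Base: 13+16+9+6 = 44
Base - P2 - P1 - P3 - Base: 6+7+16+5 = 34
The minimum is 34.
One optimal route: Base → P1 → P2 → P3 → Base (or its reverse).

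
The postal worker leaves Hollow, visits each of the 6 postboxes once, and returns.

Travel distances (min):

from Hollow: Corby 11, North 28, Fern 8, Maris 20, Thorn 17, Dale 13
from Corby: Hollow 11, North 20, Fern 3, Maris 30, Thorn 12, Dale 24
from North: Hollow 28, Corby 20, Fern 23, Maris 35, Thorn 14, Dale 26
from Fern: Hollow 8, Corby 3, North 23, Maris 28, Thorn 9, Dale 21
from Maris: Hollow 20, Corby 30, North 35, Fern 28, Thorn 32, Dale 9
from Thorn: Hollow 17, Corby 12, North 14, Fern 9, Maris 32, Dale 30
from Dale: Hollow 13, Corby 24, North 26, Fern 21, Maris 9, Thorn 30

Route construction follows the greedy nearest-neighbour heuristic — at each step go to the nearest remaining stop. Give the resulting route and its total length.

Hollow → [Fern:8 / Corby:11 / Dale:13 / Thorn:17 / Maris:20 / North:28] → Fern (8)
Fern → [Corby:3 / Thorn:9 / Dale:21 / North:23 / Maris:28] → Corby (3)
Corby → [Thorn:12 / North:20 / Dale:24 / Maris:30] → Thorn (12)
Thorn → [North:14 / Dale:30 / Maris:32] → North (14)
North → [Dale:26 / Maris:35] → Dale (26)
Dale → [Maris:9] → Maris (9)
Return Maris→Hollow: 20.
Total = 8 + 3 + 12 + 14 + 26 + 9 + 20 = 92.

92 min along Hollow → Fern → Corby → Thorn → North → Dale → Maris → Hollow.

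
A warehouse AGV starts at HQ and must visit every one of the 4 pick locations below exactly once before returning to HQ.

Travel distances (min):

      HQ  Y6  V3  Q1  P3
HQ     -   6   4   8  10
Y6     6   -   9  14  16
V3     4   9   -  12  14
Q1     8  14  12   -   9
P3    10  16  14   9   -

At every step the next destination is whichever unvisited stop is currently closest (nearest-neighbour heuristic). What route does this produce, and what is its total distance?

Nearest-neighbour total = 46 min; route HQ → V3 → Y6 → Q1 → P3 → HQ.

HQ → [V3:4 / Y6:6 / Q1:8 / P3:10] → V3 (4)
V3 → [Y6:9 / Q1:12 / P3:14] → Y6 (9)
Y6 → [Q1:14 / P3:16] → Q1 (14)
Q1 → [P3:9] → P3 (9)
Return P3→HQ: 10.
Total = 4 + 9 + 14 + 9 + 10 = 46.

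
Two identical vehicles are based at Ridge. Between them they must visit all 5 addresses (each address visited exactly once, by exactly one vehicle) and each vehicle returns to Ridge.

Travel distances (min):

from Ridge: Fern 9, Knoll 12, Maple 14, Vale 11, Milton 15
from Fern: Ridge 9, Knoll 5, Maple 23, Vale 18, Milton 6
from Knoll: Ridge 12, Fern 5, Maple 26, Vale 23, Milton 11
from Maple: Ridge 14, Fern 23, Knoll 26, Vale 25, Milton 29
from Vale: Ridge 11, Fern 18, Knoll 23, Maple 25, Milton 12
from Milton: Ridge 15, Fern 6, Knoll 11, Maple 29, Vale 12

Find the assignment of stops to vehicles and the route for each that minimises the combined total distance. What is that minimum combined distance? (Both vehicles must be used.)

Minimum combined distance: 74 min.

Check every non-empty split of the stops between the two vehicles; for each half take its own optimal tour:
  {Fern} + {Knoll, Maple, Vale, Milton}: 18 + 74 = 92
  {Knoll} + {Fern, Maple, Vale, Milton}: 24 + 66 = 90
  {Fern, Knoll} + {Maple, Vale, Milton}: 26 + 66 = 92
  {Maple} + {Fern, Knoll, Vale, Milton}: 28 + 46 = 74
  {Fern, Maple} + {Knoll, Vale, Milton}: 46 + 46 = 92
  {Knoll, Maple} + {Fern, Vale, Milton}: 52 + 38 = 90
  … (15 splits in total)
Best: vehicle 1 Ridge → Maple → Ridge = 28; vehicle 2 Ridge → Knoll → Fern → Milton → Vale → Ridge = 46; combined 74.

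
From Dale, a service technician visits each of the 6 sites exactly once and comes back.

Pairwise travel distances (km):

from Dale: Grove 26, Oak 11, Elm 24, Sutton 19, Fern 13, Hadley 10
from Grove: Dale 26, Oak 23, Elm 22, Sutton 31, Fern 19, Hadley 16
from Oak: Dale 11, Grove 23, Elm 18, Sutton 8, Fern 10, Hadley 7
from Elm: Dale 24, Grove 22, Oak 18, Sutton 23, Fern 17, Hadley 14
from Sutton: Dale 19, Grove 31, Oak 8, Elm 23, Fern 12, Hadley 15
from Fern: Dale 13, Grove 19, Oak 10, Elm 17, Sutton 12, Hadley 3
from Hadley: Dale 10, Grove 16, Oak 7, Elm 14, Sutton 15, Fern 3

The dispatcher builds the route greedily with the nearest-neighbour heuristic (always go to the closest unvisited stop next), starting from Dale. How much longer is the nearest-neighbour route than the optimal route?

From Dale: Hadley=10, Oak=11, Fern=13, Sutton=19, Elm=24, Grove=26 → choose Hadley (10).
From Hadley: Fern=3, Oak=7, Elm=14, Sutton=15, Grove=16 → choose Fern (3).
From Fern: Oak=10, Sutton=12, Elm=17, Grove=19 → choose Oak (10).
From Oak: Sutton=8, Elm=18, Grove=23 → choose Sutton (8).
From Sutton: Elm=23, Grove=31 → choose Elm (23).
From Elm: Grove=22 → choose Grove (22).
NN route Dale → Hadley → Fern → Oak → Sutton → Elm → Grove → Dale costs 102.
Optimal: Dale → Grove → Elm → Hadley → Fern → Sutton → Oak → Dale costs 96 (by enumerating all 360 distinct tours).
Excess = 102 − 96 = 6.

Excess over optimum: 6 km.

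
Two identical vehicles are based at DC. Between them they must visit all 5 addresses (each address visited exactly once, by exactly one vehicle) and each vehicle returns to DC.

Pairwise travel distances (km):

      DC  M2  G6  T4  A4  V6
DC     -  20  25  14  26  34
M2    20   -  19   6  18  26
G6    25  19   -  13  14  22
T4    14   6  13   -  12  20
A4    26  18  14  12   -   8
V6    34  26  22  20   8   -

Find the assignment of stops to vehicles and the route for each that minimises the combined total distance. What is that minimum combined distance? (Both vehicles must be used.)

Check every non-empty split of the stops between the two vehicles; for each half take its own optimal tour:
  {M2} + {G6, T4, A4, V6}: 40 + 81 = 121
  {G6} + {M2, T4, A4, V6}: 50 + 80 = 130
  {M2, G6} + {T4, A4, V6}: 64 + 68 = 132
  {T4} + {M2, G6, A4, V6}: 28 + 93 = 121
  {M2, T4} + {G6, A4, V6}: 40 + 81 = 121
  {G6, T4} + {M2, A4, V6}: 52 + 80 = 132
  … (15 splits in total)
Best: vehicle 1 DC → M2 → DC = 40; vehicle 2 DC → G6 → A4 → V6 → T4 → DC = 81; combined 121.

121 km — the smallest possible combined total.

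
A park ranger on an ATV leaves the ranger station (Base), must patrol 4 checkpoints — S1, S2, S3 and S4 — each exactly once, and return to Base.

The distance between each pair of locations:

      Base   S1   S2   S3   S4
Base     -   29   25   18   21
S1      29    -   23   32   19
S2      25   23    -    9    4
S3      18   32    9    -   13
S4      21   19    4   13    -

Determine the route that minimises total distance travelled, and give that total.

79 — the shortest possible round trip.

There are 12 distinct closed tours to check (reversals are equivalent).
Base - S1 - S2 - S3 - S4 - Base: 29+23+9+13+21 = 95
Base - S1 - S2 - S4 - S3 - Base: 29+23+4+13+18 = 87
Base - S1 - S3 - S2 - S4 - Base: 29+32+9+4+21 = 95
Base - S1 - S3 - S4 - S2 - Base: 29+32+13+4+25 = 103
Base - S1 - S4 - S2 - S3 - Base: 29+19+4+9+18 = 79
Base - S1 - S4 - S3 - S2 - Base: 29+19+13+9+25 = 95
Base - S2 - S1 - S3 - S4 - Base: 25+23+32+13+21 = 114
Base - S2 - S1 - S4 - S3 - Base: 25+23+19+13+18 = 98
Base - S2 - S3 - S1 - S4 - Base: 25+9+32+19+21 = 106
Base - S2 - S4 - S1 - S3 - Base: 25+4+19+32+18 = 98
Base - S3 - S1 - S2 - S4 - Base: 18+32+23+4+21 = 98
Base - S3 - S2 - S1 - S4 - Base: 18+9+23+19+21 = 90
The minimum is 79.
One optimal route: Base → S1 → S4 → S2 → S3 → Base (or its reverse).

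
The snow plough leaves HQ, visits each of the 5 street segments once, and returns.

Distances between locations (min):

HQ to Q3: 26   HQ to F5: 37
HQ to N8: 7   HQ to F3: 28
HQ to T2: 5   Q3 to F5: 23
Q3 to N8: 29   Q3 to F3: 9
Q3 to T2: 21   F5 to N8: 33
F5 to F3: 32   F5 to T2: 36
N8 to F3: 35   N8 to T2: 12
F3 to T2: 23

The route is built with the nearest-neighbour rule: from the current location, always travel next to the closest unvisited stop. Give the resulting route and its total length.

Nearest-neighbour total = 124 min; route HQ → T2 → N8 → Q3 → F3 → F5 → HQ.

HQ → [T2:5 / N8:7 / Q3:26 / F3:28 / F5:37] → T2 (5)
T2 → [N8:12 / Q3:21 / F3:23 / F5:36] → N8 (12)
N8 → [Q3:29 / F5:33 / F3:35] → Q3 (29)
Q3 → [F3:9 / F5:23] → F3 (9)
F3 → [F5:32] → F5 (32)
Return F5→HQ: 37.
Total = 5 + 12 + 29 + 9 + 32 + 37 = 124.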